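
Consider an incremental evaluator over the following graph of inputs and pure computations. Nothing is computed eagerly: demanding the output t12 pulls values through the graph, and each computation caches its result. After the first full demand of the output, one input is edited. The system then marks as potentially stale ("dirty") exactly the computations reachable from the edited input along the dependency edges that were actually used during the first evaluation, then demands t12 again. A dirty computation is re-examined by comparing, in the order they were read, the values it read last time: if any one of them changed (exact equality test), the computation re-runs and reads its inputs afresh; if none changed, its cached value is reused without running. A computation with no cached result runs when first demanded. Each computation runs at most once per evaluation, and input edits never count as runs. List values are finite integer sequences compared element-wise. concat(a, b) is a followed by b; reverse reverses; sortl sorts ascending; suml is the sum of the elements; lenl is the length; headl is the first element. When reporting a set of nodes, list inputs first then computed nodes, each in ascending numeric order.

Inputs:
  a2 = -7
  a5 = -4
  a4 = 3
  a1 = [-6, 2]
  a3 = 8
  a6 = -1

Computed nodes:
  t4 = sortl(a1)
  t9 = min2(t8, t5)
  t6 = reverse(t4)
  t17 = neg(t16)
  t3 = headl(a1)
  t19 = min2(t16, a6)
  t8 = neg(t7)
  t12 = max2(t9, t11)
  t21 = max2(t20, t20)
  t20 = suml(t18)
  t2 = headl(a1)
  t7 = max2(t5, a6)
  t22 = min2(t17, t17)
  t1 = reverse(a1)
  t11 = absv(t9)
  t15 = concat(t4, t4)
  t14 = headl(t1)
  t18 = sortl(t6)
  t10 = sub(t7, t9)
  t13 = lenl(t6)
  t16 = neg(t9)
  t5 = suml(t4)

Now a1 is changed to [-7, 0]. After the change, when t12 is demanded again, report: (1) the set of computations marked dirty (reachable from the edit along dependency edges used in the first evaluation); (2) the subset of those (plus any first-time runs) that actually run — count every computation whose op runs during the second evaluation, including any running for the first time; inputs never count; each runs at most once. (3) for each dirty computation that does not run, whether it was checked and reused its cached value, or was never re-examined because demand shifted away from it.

Dirty set: t4, t5, t7, t8, t9, t11, t12.
Run set: t4, t5, t7, t9, t11, t12 (6 run).
Re-examined without running (cache reused): t8.
The important point: at t8 every value read last time is unchanged, so the dirty flag clears without a run.

Initial pass — values computed on the first demand:
  t4 = sortl([-6, 2]) = [-6, 2]
  t5 = suml([-6, 2]) = -4
  t7 = max2(-4, -1) = -1
  t8 = neg(-1) = 1
  t9 = min2(1, -4) = -4
  t11 = absv(-4) = 4
  t12 = max2(-4, 4) = 4

Second demand — change propagation:
  t4: re-runs because a1 [-6, 2]->[-7, 0]; new result [-7, 0].
  t5: re-runs because t4 [-6, 2]->[-7, 0]; new result -7.
  t7: re-runs because t5 -4->-7; new result -1 (unchanged).
  t8: re-examined; everything it read last time is the same (t7 unchanged) — cache 1 kept, no run.
  t9: re-runs because t5 -4->-7; new result -7.
  t11: re-runs because t9 -4->-7; new result 7.
  t12: re-runs because t9 -4->-7; t11 4->7; new result 7.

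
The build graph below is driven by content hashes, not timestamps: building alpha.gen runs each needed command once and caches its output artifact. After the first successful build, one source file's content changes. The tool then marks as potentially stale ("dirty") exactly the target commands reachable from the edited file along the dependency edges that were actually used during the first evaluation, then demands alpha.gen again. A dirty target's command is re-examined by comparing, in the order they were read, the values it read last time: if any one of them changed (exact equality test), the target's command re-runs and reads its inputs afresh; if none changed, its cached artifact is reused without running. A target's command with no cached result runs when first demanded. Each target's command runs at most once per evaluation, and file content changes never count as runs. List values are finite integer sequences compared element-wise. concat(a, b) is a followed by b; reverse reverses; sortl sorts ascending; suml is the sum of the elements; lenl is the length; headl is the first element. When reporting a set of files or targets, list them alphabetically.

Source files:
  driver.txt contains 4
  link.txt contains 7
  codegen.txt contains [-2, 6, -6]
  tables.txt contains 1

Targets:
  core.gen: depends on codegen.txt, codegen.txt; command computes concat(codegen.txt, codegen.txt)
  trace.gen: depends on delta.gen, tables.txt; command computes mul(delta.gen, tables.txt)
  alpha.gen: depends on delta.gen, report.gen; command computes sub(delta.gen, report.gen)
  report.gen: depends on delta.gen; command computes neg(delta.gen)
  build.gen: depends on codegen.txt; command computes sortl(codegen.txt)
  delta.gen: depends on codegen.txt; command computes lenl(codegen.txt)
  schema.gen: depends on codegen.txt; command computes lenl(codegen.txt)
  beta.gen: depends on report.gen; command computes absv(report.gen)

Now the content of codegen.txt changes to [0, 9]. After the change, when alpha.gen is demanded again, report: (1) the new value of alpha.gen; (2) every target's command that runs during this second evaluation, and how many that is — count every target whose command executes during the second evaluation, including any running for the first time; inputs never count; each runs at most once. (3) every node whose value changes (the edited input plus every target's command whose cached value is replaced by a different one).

Initial pass — values computed on the first demand:
  delta.gen = lenl([-2, 6, -6]) = 3
  report.gen = neg(3) = -3
  alpha.gen = sub(3, -3) = 6

Second demand — change propagation:
  delta.gen: re-runs because codegen.txt [-2, 6, -6]->[0, 9]; new result 2.
  report.gen: re-runs because delta.gen 3->2; new result -2.
  alpha.gen: re-runs because delta.gen 3->2; report.gen -3->-2; new result 4.

alpha.gen now evaluates to 4.
Run set: alpha.gen, delta.gen, report.gen (3 run).
Changed values: alpha.gen, codegen.txt, delta.gen, report.gen.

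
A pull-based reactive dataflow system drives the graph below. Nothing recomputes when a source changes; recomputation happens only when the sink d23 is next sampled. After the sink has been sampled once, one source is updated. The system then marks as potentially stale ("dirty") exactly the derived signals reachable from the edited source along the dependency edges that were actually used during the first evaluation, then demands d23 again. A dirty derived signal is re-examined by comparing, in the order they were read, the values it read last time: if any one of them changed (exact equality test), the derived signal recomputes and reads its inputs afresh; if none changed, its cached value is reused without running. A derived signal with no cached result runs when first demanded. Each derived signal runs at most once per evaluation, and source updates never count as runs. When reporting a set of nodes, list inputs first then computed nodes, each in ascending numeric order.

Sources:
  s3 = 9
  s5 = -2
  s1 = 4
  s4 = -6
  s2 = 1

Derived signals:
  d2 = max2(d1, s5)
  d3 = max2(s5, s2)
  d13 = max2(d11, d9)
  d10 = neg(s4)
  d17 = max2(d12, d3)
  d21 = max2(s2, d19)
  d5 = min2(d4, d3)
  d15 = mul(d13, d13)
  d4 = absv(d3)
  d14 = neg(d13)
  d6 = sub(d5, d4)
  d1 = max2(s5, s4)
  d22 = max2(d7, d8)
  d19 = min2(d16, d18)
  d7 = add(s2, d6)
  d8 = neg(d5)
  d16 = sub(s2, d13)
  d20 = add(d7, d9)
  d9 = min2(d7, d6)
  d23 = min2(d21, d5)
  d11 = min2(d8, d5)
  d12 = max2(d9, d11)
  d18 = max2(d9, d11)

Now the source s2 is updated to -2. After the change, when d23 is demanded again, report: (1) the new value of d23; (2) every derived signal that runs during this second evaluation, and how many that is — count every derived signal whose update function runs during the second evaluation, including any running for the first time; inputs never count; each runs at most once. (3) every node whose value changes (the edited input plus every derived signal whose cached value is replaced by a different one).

First evaluation (everything demanded from the output):
  d3 = max2(-2, 1) = 1
  d4 = absv(1) = 1
  d5 = min2(1, 1) = 1
  d6 = sub(1, 1) = 0
  d7 = add(1, 0) = 1
  d8 = neg(1) = -1
  d9 = min2(1, 0) = 0
  d11 = min2(-1, 1) = -1
  d13 = max2(-1, 0) = 0
  d16 = sub(1, 0) = 1
  d18 = max2(0, -1) = 0
  d19 = min2(1, 0) = 0
  d21 = max2(1, 0) = 1
  d23 = min2(1, 1) = 1

Propagation after the edit:
  d3: runs — s2 1->-2; result -2.
  d4: runs — d3 1->-2; result 2.
  d5: runs — d4 1->2; d3 1->-2; result -2.
  d6: runs — d5 1->-2; d4 1->2; result -4.
  d7: runs — s2 1->-2; d6 0->-4; result -6.
  d8: runs — d5 1->-2; result 2.
  d9: runs — d7 1->-6; d6 0->-4; result -6.
  d11: runs — d8 -1->2; d5 1->-2; result -2.
  d13: runs — d11 -1->-2; d9 0->-6; result -2.
  d16: runs — s2 1->-2; d13 0->-2; result 0.
  d18: runs — d9 0->-6; d11 -1->-2; result -2.
  d19: runs — d16 1->0; d18 0->-2; result -2.
  d21: runs — s2 1->-2; d19 0->-2; result -2.
  d23: runs — d21 1->-2; d5 1->-2; result -2.

New value of d23: -2.
Derived signals that run: d3, d4, d5, d6, d7, d8, d9, d11, d13, d16, d18, d19, d21, d23 — 14 in total.
Values that change: s2, d3, d4, d5, d6, d7, d8, d9, d11, d13, d16, d18, d19, d21, d23.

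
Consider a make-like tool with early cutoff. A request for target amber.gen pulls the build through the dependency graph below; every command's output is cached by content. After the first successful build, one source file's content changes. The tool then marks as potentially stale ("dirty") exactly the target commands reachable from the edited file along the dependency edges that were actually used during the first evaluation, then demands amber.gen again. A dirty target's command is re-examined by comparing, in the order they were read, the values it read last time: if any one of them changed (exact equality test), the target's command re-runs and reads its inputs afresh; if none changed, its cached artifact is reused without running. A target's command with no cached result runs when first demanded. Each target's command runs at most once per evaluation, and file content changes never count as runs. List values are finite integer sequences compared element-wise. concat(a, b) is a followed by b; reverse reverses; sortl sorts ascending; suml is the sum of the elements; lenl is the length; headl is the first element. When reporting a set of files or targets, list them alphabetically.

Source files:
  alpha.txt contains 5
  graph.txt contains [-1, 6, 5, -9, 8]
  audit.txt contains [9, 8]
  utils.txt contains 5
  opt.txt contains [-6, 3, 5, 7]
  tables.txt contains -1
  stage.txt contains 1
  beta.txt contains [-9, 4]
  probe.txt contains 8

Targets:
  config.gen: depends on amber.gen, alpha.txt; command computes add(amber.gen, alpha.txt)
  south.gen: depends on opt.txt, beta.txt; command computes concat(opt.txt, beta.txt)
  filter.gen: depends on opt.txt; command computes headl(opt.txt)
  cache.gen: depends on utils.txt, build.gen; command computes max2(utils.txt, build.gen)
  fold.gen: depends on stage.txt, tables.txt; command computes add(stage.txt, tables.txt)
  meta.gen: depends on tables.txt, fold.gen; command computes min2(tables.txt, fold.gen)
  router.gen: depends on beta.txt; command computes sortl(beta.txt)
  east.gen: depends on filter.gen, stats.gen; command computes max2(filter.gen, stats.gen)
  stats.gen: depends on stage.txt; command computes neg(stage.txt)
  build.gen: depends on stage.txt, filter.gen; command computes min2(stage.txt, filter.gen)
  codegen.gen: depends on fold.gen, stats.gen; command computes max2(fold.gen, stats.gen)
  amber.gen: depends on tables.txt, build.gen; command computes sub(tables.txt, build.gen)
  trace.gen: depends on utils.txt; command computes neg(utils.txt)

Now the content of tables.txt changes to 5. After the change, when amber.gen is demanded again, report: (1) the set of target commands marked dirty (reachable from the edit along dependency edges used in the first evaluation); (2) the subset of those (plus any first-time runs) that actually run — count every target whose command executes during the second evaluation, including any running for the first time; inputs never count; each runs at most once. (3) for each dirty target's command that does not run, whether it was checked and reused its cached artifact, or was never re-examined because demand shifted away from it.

First demand of the output computes:
  filter.gen = headl([-6, 3, 5, 7]) = -6
  build.gen = min2(1, -6) = -6
  amber.gen = sub(-1, -6) = 5

After the edit, cleaning proceeds:
  amber.gen: a read changed (tables.txt -1->5) — executes, giving 11.

The edit dirties: amber.gen.
1 target commands run: amber.gen.
No dirty target's command escaped a run.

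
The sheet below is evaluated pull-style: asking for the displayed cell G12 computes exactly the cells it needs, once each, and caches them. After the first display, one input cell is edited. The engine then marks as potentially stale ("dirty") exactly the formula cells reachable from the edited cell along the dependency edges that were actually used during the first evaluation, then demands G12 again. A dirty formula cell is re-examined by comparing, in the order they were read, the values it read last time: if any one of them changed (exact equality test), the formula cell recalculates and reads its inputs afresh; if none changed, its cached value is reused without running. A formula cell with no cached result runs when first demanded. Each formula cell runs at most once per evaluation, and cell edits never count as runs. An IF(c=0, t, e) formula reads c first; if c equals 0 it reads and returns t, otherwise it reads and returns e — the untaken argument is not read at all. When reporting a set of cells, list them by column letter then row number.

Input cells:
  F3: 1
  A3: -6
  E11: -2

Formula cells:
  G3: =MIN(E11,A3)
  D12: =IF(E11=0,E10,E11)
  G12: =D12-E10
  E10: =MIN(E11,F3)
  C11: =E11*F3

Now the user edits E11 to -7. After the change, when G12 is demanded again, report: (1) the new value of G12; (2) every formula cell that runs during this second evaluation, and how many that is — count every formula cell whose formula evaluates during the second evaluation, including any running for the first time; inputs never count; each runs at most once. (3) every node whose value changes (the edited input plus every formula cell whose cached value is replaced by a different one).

Demanding G12 again yields 0.
3 formula cells run: D12, E10, G12.
The nodes whose values change: D12, E10, E11.

First demand of the output computes:
  E10 = MIN(-2, 1) = -2
  D12 = IF(E11=0: E11=-2 -> else branch E11) = -2
  G12 = -2 - -2 = 0

After the edit, cleaning proceeds:
  E10: a read changed (E11 -2->-7) — executes, giving -7.
  D12: a read changed (E11 -2->-7; E11 -2->-7) — executes, giving -7.
  G12: a read changed (D12 -2->-7; E10 -2->-7) — executes, giving 0 — identical to its old value.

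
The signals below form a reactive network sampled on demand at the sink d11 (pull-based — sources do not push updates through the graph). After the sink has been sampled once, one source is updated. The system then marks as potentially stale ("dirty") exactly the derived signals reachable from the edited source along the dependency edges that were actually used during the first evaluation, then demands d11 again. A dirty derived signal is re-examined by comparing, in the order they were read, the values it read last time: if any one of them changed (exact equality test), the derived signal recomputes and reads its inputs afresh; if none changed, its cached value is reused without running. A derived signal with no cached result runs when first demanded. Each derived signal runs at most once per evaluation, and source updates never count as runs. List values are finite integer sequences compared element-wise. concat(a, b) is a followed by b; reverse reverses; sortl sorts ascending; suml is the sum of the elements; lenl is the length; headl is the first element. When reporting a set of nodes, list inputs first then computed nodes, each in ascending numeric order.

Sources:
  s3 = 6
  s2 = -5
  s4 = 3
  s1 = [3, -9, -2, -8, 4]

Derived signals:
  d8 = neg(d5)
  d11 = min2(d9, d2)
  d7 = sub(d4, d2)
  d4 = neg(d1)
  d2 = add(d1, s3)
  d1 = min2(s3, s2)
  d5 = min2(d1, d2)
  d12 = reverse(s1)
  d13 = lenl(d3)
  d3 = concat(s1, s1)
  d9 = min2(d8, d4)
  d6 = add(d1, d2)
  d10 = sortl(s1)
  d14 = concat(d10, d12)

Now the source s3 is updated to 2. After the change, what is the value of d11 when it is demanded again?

Initial pass — values computed on the first demand:
  d1 = min2(6, -5) = -5
  d2 = add(-5, 6) = 1
  d4 = neg(-5) = 5
  d5 = min2(-5, 1) = -5
  d8 = neg(-5) = 5
  d9 = min2(5, 5) = 5
  d11 = min2(5, 1) = 1

Second demand — change propagation:
  d1: re-runs because s3 6->2; new result -5 (unchanged).
  d2: re-runs because s3 6->2; new result -3.
  d4: re-examined; everything it read last time is the same (d1 unchanged) — cache 5 kept, no run.
  d5: re-runs because d2 1->-3; new result -5 (unchanged).
  d8: re-examined; everything it read last time is the same (d5 unchanged) — cache 5 kept, no run.
  d9: re-examined; everything it read last time is the same (d8 unchanged, d4 unchanged) — cache 5 kept, no run.
  d11: re-runs because d2 1->-3; new result -3.

The important point: at d4 every value read last time is unchanged, so the dirty flag clears without a run.

d11 now evaluates to -3.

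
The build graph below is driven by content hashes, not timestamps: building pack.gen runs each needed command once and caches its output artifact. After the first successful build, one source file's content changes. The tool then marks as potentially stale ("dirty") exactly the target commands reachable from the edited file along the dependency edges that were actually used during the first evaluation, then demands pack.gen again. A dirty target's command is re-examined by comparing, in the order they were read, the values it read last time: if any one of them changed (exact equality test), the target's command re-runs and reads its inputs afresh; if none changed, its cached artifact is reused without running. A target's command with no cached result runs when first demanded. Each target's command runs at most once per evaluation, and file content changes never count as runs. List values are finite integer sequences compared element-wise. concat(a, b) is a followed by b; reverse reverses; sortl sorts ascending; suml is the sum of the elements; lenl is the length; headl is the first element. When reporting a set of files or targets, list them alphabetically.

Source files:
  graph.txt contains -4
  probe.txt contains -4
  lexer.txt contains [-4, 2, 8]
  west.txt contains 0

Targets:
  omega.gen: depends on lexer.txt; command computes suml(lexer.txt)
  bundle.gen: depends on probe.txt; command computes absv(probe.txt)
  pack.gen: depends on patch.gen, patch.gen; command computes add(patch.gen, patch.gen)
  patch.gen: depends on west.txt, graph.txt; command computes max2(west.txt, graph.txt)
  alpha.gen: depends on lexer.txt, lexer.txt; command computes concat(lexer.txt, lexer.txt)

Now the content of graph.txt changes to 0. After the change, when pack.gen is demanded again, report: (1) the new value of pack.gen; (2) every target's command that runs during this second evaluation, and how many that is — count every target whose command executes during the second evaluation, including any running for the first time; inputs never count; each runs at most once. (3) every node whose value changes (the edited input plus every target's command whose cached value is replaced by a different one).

pack.gen now evaluates to 0.
Run set: patch.gen (1 run).
Changed values: graph.txt.
The important point: patch.gen recomputes to an identical value, and the output ends up unchanged.

Initial pass — values computed on the first demand:
  patch.gen = max2(0, -4) = 0
  pack.gen = add(0, 0) = 0

Second demand — change propagation:
  patch.gen: re-runs because graph.txt -4->0; new result 0 (unchanged).
  pack.gen: re-examined; everything it read last time is the same (patch.gen unchanged, patch.gen unchanged) — cache 0 kept, no run.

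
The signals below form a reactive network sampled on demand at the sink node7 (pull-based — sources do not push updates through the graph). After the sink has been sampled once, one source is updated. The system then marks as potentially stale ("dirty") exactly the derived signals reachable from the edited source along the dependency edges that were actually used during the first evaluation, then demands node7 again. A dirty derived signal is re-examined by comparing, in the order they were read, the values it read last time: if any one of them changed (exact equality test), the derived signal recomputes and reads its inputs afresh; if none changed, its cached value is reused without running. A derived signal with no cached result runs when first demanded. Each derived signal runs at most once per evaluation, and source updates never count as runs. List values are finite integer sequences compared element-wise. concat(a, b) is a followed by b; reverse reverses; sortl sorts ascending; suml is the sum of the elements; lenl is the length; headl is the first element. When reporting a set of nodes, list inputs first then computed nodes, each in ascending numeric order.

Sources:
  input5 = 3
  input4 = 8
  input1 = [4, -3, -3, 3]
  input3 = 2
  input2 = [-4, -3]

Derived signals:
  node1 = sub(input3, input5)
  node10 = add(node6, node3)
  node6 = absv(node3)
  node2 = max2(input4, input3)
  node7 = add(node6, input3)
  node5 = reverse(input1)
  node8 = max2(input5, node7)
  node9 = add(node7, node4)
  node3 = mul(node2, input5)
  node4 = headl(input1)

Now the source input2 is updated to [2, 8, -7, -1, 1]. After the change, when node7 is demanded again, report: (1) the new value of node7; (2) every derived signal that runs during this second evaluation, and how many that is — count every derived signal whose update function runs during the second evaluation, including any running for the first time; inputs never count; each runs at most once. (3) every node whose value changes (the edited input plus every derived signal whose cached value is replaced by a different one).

Initial pass — values computed on the first demand:
  node2 = max2(8, 2) = 8
  node3 = mul(8, 3) = 24
  node6 = absv(24) = 24
  node7 = add(24, 2) = 26

Second demand — change propagation:
  no demanded computation ever read input2, so the edit dirties nothing and nothing runs.

The important point: nothing the output needs ever reads input2, so the edit is invisible to it.

node7 now evaluates to 26.
Run set: none (0 run).
Changed values: input2.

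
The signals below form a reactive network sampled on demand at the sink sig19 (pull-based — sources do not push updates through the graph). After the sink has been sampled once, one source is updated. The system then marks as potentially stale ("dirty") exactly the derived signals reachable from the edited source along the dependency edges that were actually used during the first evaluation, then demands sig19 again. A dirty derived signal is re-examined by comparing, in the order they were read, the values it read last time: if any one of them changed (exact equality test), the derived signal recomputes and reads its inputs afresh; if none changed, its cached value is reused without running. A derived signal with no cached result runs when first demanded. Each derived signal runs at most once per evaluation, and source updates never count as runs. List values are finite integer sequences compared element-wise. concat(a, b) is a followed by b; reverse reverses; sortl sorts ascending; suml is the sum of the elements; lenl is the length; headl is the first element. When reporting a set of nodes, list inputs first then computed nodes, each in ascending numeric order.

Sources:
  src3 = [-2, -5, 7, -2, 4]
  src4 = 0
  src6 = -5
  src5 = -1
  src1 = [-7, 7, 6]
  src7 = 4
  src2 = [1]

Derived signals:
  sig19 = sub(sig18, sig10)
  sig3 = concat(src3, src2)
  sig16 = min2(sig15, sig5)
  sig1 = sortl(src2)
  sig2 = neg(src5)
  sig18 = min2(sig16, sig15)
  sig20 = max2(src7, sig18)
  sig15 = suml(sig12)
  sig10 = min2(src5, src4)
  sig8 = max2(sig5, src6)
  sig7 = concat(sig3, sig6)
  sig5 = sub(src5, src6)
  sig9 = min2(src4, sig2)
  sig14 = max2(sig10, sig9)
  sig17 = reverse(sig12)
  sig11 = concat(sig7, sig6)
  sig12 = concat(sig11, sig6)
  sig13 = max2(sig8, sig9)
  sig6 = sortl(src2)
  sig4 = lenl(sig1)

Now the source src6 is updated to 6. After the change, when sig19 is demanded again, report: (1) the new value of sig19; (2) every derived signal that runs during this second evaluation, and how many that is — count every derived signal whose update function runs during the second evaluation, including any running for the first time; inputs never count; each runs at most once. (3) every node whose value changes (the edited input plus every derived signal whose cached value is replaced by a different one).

sig19 now evaluates to -6.
Run set: sig5, sig16, sig18, sig19 (4 run).
Changed values: src6, sig5, sig16, sig18, sig19.

Initial pass — values computed on the first demand:
  sig3 = concat([-2, -5, 7, -2, 4], [1]) = [-2, -5, 7, -2, 4, 1]
  sig5 = sub(-1, -5) = 4
  sig6 = sortl([1]) = [1]
  sig7 = concat([-2, -5, 7, -2, 4, 1], [1]) = [-2, -5, 7, -2, 4, 1, 1]
  sig10 = min2(-1, 0) = -1
  sig11 = concat([-2, -5, 7, -2, 4, 1, 1], [1]) = [-2, -5, 7, -2, 4, 1, 1, 1]
  sig12 = concat([-2, -5, 7, -2, 4, 1, 1, 1], [1]) = [-2, -5, 7, -2, 4, 1, 1, 1, 1]
  sig15 = suml([-2, -5, 7, -2, 4, 1, 1, 1, 1]) = 6
  sig16 = min2(6, 4) = 4
  sig18 = min2(4, 6) = 4
  sig19 = sub(4, -1) = 5

Second demand — change propagation:
  sig5: re-runs because src6 -5->6; new result -7.
  sig16: re-runs because sig5 4->-7; new result -7.
  sig18: re-runs because sig16 4->-7; new result -7.
  sig19: re-runs because sig18 4->-7; new result -6.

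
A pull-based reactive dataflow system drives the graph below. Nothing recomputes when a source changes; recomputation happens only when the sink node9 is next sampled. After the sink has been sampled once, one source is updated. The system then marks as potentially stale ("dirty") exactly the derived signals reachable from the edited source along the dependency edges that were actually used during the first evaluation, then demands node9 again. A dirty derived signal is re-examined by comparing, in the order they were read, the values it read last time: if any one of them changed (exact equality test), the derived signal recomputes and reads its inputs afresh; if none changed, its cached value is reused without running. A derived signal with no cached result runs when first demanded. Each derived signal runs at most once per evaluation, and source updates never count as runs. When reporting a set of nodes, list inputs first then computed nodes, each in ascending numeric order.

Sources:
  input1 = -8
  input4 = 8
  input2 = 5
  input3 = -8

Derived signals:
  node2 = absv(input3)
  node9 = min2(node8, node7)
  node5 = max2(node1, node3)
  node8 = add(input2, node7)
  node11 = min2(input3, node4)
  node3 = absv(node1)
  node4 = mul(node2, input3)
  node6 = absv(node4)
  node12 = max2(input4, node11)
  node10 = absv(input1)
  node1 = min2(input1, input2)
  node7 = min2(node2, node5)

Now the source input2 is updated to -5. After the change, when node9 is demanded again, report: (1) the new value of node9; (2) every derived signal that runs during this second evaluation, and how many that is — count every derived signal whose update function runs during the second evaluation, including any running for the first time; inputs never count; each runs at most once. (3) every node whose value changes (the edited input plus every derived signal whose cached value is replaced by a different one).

First evaluation (everything demanded from the output):
  node1 = min2(-8, 5) = -8
  node2 = absv(-8) = 8
  node3 = absv(-8) = 8
  node5 = max2(-8, 8) = 8
  node7 = min2(8, 8) = 8
  node8 = add(5, 8) = 13
  node9 = min2(13, 8) = 8

Propagation after the edit:
  node1: runs — input2 5->-5; result -8 (same value as before).
  node3: checked — values it read are unchanged (node1 unchanged); reused cached 8 without running.
  node5: checked — values it read are unchanged (node1 unchanged, node3 unchanged); reused cached 8 without running.
  node7: checked — values it read are unchanged (node2 unchanged, node5 unchanged); reused cached 8 without running.
  node8: runs — input2 5->-5; result 3.
  node9: runs — node8 13->3; result 3.

Key observation: the cutoff stops propagation at node3 — its inputs' values are unchanged, so it reuses its cache.

New value of node9: 3.
Derived signals that run: node1, node8, node9 — 3 in total.
Values that change: input2, node8, node9.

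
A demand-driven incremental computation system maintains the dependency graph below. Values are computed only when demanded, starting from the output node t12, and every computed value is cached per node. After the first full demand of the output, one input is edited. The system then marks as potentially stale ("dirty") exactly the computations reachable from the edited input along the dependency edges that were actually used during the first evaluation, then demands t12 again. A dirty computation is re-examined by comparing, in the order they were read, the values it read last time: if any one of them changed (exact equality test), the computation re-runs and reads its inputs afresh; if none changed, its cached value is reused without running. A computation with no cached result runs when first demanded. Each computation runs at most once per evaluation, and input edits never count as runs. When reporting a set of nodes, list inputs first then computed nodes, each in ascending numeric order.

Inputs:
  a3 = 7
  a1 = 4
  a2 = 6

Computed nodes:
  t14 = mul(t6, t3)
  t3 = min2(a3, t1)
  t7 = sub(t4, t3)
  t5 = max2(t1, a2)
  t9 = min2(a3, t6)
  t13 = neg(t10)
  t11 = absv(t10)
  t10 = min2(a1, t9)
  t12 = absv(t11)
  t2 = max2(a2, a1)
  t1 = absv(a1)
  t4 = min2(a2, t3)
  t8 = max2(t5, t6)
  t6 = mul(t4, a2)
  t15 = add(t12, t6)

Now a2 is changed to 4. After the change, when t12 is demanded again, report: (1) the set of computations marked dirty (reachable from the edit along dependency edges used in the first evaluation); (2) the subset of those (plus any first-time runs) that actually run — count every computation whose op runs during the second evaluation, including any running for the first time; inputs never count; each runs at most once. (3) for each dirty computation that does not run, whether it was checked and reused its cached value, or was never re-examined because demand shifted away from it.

Marked dirty: t4, t6, t9, t10, t11, t12.
Computations that run: t4, t6, t9 — 3 in total.
Checked but reused from cache: t10, t11, t12.
Key observation: the cutoff stops propagation at t10 — its inputs' values are unchanged, so it reuses its cache.

First evaluation (everything demanded from the output):
  t1 = absv(4) = 4
  t3 = min2(7, 4) = 4
  t4 = min2(6, 4) = 4
  t6 = mul(4, 6) = 24
  t9 = min2(7, 24) = 7
  t10 = min2(4, 7) = 4
  t11 = absv(4) = 4
  t12 = absv(4) = 4

Propagation after the edit:
  t4: runs — a2 6->4; result 4 (same value as before).
  t6: runs — a2 6->4; result 16.
  t9: runs — t6 24->16; result 7 (same value as before).
  t10: checked — values it read are unchanged (a1 unchanged, t9 unchanged); reused cached 4 without running.
  t11: checked — values it read are unchanged (t10 unchanged); reused cached 4 without running.
  t12: checked — values it read are unchanged (t11 unchanged); reused cached 4 without running.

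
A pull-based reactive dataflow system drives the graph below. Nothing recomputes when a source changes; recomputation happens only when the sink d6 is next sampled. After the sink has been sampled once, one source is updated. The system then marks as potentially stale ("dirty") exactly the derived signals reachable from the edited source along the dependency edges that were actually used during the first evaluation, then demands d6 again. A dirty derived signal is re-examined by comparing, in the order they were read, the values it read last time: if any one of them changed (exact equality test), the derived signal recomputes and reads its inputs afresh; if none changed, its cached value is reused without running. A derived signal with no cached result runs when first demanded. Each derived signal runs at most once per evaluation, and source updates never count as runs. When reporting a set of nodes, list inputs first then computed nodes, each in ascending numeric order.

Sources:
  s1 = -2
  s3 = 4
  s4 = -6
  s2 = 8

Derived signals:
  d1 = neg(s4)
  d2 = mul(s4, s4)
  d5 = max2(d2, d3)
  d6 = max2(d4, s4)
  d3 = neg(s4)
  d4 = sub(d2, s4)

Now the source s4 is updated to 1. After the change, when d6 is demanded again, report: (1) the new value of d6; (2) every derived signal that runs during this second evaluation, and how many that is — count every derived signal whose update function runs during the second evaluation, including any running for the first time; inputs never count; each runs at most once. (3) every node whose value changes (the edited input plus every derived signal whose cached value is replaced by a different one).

New value of d6: 1.
Derived signals that run: d2, d4, d6 — 3 in total.
Values that change: s4, d2, d4, d6.

First evaluation (everything demanded from the output):
  d2 = mul(-6, -6) = 36
  d4 = sub(36, -6) = 42
  d6 = max2(42, -6) = 42

Propagation after the edit:
  d2: runs — s4 -6->1; s4 -6->1; result 1.
  d4: runs — d2 36->1; s4 -6->1; result 0.
  d6: runs — d4 42->0; s4 -6->1; result 1.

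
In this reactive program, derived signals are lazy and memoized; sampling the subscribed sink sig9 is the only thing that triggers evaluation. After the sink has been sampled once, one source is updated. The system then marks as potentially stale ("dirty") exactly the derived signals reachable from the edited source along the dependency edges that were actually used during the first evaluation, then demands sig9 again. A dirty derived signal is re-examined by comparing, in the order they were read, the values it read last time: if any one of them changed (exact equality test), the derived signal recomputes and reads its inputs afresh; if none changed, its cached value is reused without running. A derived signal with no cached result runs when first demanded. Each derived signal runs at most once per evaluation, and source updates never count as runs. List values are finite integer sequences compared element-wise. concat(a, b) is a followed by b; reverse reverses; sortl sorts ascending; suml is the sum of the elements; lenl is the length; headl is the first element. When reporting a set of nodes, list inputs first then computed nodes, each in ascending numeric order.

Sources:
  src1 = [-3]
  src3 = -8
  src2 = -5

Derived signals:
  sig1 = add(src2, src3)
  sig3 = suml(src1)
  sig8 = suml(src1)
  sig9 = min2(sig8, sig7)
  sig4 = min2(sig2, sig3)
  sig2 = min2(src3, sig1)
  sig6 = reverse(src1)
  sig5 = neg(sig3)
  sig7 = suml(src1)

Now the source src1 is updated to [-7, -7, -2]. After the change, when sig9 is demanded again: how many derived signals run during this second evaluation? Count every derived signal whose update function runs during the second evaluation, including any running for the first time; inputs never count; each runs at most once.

3 derived signals run: sig7, sig8, sig9.

First demand of the output computes:
  sig7 = suml([-3]) = -3
  sig8 = suml([-3]) = -3
  sig9 = min2(-3, -3) = -3

After the edit, cleaning proceeds:
  sig7: a read changed (src1 [-3]->[-7, -7, -2]) — executes, giving -16.
  sig8: a read changed (src1 [-3]->[-7, -7, -2]) — executes, giving -16.
  sig9: a read changed (sig8 -3->-16; sig7 -3->-16) — executes, giving -16.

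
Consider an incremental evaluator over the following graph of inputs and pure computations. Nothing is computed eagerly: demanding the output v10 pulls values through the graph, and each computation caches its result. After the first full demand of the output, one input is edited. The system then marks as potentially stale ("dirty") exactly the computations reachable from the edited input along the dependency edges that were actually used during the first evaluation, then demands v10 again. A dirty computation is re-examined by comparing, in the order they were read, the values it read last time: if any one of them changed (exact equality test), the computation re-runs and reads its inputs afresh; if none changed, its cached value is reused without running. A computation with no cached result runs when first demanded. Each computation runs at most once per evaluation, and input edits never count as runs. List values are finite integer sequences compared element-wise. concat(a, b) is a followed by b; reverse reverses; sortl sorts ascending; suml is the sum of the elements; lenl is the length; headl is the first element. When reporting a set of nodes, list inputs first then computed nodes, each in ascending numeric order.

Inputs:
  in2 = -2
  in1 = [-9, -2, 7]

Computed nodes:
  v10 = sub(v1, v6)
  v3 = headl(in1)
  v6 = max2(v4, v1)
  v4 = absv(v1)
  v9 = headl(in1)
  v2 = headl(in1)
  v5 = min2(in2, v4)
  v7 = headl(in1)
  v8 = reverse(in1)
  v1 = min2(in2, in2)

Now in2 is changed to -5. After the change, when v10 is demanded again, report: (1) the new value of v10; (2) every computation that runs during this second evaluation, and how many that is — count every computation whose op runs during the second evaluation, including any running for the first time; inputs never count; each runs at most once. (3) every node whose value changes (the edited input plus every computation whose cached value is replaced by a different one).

v10 now evaluates to -10.
Run set: v1, v4, v6, v10 (4 run).
Changed values: in2, v1, v4, v6, v10.

Initial pass — values computed on the first demand:
  v1 = min2(-2, -2) = -2
  v4 = absv(-2) = 2
  v6 = max2(2, -2) = 2
  v10 = sub(-2, 2) = -4

Second demand — change propagation:
  v1: re-runs because in2 -2->-5; in2 -2->-5; new result -5.
  v4: re-runs because v1 -2->-5; new result 5.
  v6: re-runs because v4 2->5; v1 -2->-5; new result 5.
  v10: re-runs because v1 -2->-5; v6 2->5; new result -10.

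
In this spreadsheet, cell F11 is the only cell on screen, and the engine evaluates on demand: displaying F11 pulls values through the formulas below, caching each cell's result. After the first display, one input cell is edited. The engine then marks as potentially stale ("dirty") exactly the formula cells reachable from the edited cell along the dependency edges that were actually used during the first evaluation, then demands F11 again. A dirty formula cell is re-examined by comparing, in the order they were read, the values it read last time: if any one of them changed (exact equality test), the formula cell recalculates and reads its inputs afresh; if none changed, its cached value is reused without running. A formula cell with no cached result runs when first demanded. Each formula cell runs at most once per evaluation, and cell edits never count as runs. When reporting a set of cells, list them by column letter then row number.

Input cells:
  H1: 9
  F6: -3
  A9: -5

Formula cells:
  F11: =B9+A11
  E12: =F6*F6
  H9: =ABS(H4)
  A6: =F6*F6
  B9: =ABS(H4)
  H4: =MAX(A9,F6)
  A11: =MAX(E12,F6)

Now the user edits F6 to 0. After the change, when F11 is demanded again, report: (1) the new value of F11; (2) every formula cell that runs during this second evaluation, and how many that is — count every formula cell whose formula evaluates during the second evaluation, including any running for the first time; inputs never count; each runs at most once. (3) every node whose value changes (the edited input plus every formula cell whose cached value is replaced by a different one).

Initial pass — values computed on the first demand:
  E12 = -3 * -3 = 9
  A11 = MAX(9, -3) = 9
  H4 = MAX(-5, -3) = -3
  B9 = ABS(-3) = 3
  F11 = 3 + 9 = 12

Second demand — change propagation:
  E12: re-runs because F6 -3->0; F6 -3->0; new result 0.
  A11: re-runs because E12 9->0; F6 -3->0; new result 0.
  H4: re-runs because F6 -3->0; new result 0.
  B9: re-runs because H4 -3->0; new result 0.
  F11: re-runs because B9 3->0; A11 9->0; new result 0.

F11 now evaluates to 0.
Run set: A11, B9, E12, F11, H4 (5 run).
Changed values: A11, B9, E12, F6, F11, H4.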